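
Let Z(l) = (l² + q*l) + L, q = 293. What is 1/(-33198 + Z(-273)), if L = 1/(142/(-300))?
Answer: -71/2744868 ≈ -2.5866e-5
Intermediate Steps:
L = -150/71 (L = 1/(142*(-1/300)) = 1/(-71/150) = -150/71 ≈ -2.1127)
Z(l) = -150/71 + l² + 293*l (Z(l) = (l² + 293*l) - 150/71 = -150/71 + l² + 293*l)
1/(-33198 + Z(-273)) = 1/(-33198 + (-150/71 + (-273)² + 293*(-273))) = 1/(-33198 + (-150/71 + 74529 - 79989)) = 1/(-33198 - 387810/71) = 1/(-2744868/71) = -71/2744868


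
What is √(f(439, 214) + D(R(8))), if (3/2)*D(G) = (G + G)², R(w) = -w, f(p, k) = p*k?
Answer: 5*√33882/3 ≈ 306.78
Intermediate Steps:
f(p, k) = k*p
D(G) = 8*G²/3 (D(G) = 2*(G + G)²/3 = 2*(2*G)²/3 = 2*(4*G²)/3 = 8*G²/3)
√(f(439, 214) + D(R(8))) = √(214*439 + 8*(-1*8)²/3) = √(93946 + (8/3)*(-8)²) = √(93946 + (8/3)*64) = √(93946 + 512/3) = √(282350/3) = 5*√33882/3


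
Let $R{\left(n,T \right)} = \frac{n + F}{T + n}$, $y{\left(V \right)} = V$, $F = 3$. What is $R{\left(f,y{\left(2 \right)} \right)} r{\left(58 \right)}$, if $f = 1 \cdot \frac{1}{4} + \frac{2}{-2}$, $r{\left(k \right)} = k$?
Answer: $\frac{522}{5} \approx 104.4$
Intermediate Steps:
$f = - \frac{3}{4}$ ($f = 1 \cdot \frac{1}{4} + 2 \left(- \frac{1}{2}\right) = \frac{1}{4} - 1 = - \frac{3}{4} \approx -0.75$)
$R{\left(n,T \right)} = \frac{3 + n}{T + n}$ ($R{\left(n,T \right)} = \frac{n + 3}{T + n} = \frac{3 + n}{T + n}$)
$R{\left(f,y{\left(2 \right)} \right)} r{\left(58 \right)} = \frac{3 - \frac{3}{4}}{2 - \frac{3}{4}} \cdot 58 = \frac{1}{\frac{5}{4}} \cdot \frac{9}{4} \cdot 58 = \frac{4}{5} \cdot \frac{9}{4} \cdot 58 = \frac{9}{5} \cdot 58 = \frac{522}{5}$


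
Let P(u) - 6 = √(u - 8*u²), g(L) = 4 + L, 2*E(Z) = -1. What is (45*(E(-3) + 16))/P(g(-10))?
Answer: 279/22 - 651*I*√6/44 ≈ 12.682 - 36.241*I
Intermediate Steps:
E(Z) = -½ (E(Z) = (½)*(-1) = -½)
P(u) = 6 + √(u - 8*u²)
(45*(E(-3) + 16))/P(g(-10)) = (45*(-½ + 16))/(6 + √((4 - 10)*(1 - 8*(4 - 10)))) = (45*(31/2))/(6 + √(-6*(1 - 8*(-6)))) = 1395/(2*(6 + √(-6*(1 + 48)))) = 1395/(2*(6 + √(-6*49))) = 1395/(2*(6 + √(-294))) = 1395/(2*(6 + 7*I*√6))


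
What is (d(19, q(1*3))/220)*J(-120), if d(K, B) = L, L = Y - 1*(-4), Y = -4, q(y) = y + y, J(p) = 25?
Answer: 0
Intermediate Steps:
q(y) = 2*y
L = 0 (L = -4 - 1*(-4) = -4 + 4 = 0)
d(K, B) = 0
(d(19, q(1*3))/220)*J(-120) = (0/220)*25 = (0*(1/220))*25 = 0*25 = 0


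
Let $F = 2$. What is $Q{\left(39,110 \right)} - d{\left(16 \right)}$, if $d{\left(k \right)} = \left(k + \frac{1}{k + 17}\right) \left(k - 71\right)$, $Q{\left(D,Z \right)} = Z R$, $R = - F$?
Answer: $\frac{1985}{3} \approx 661.67$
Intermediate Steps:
$R = -2$ ($R = \left(-1\right) 2 = -2$)
$Q{\left(D,Z \right)} = - 2 Z$ ($Q{\left(D,Z \right)} = Z \left(-2\right) = - 2 Z$)
$d{\left(k \right)} = \left(-71 + k\right) \left(k + \frac{1}{17 + k}\right)$ ($d{\left(k \right)} = \left(k + \frac{1}{17 + k}\right) \left(-71 + k\right) = \left(-71 + k\right) \left(k + \frac{1}{17 + k}\right)$)
$Q{\left(39,110 \right)} - d{\left(16 \right)} = \left(-2\right) 110 - \frac{-71 + 16^{3} - 19296 - 54 \cdot 16^{2}}{17 + 16} = -220 - \frac{-71 + 4096 - 19296 - 13824}{33} = -220 - \frac{1}{33} \left(-29095\right) = -220 - - \frac{2645}{3} = -220 + \frac{2645}{3} = \frac{1985}{3}$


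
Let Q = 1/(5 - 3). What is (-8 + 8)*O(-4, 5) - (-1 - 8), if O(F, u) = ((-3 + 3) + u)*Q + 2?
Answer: 9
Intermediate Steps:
Q = ½ (Q = 1/2 = ½ ≈ 0.50000)
O(F, u) = 2 + u/2 (O(F, u) = ((-3 + 3) + u)*(½) + 2 = (0 + u)*(½) + 2 = u*(½) + 2 = u/2 + 2 = 2 + u/2)
(-8 + 8)*O(-4, 5) - (-1 - 8) = (-8 + 8)*(2 + (½)*5) - (-1 - 8) = 0*(2 + 5/2) - (-9) = 0*(9/2) - 1*(-9) = 0 + 9 = 9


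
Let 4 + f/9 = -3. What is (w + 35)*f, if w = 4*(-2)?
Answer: -1701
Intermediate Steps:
f = -63 (f = -36 + 9*(-3) = -36 - 27 = -63)
w = -8
(w + 35)*f = (-8 + 35)*(-63) = 27*(-63) = -1701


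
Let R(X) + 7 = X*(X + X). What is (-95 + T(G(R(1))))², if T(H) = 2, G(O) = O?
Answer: 8649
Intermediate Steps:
R(X) = -7 + 2*X² (R(X) = -7 + X*(X + X) = -7 + X*(2*X) = -7 + 2*X²)
(-95 + T(G(R(1))))² = (-95 + 2)² = (-93)² = 8649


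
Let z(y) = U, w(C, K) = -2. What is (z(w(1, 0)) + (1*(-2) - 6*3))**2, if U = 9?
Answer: 121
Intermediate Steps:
z(y) = 9
(z(w(1, 0)) + (1*(-2) - 6*3))**2 = (9 + (1*(-2) - 6*3))**2 = (9 + (-2 - 18))**2 = (9 - 20)**2 = (-11)**2 = 121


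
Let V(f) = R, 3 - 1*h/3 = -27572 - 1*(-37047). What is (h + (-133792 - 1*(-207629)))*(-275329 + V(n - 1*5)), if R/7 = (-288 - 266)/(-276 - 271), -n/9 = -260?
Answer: -6840451881785/547 ≈ -1.2505e+10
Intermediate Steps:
n = 2340 (n = -9*(-260) = 2340)
h = -28416 (h = 9 - 3*(-27572 - 1*(-37047)) = 9 - 3*(-27572 + 37047) = 9 - 3*9475 = 9 - 28425 = -28416)
R = 3878/547 (R = 7*((-288 - 266)/(-276 - 271)) = 7*(-554/(-547)) = 7*(-554*(-1/547)) = 7*(554/547) = 3878/547 ≈ 7.0896)
V(f) = 3878/547
(h + (-133792 - 1*(-207629)))*(-275329 + V(n - 1*5)) = (-28416 + (-133792 - 1*(-207629)))*(-275329 + 3878/547) = (-28416 + (-133792 + 207629))*(-150601085/547) = (-28416 + 73837)*(-150601085/547) = 45421*(-150601085/547) = -6840451881785/547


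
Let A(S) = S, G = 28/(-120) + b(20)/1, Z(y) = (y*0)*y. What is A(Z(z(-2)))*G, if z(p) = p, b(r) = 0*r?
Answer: 0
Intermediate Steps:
b(r) = 0
Z(y) = 0 (Z(y) = 0*y = 0)
G = -7/30 (G = 28/(-120) + 0/1 = 28*(-1/120) + 0*1 = -7/30 + 0 = -7/30 ≈ -0.23333)
A(Z(z(-2)))*G = 0*(-7/30) = 0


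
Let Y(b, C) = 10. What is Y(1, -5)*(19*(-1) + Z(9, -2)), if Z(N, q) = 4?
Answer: -150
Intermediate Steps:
Y(1, -5)*(19*(-1) + Z(9, -2)) = 10*(19*(-1) + 4) = 10*(-19 + 4) = 10*(-15) = -150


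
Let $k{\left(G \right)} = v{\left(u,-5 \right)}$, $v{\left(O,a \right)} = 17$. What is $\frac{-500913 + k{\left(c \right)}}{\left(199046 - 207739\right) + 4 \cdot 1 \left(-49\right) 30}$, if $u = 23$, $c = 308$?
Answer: $\frac{500896}{14573} \approx 34.372$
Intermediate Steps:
$k{\left(G \right)} = 17$
$\frac{-500913 + k{\left(c \right)}}{\left(199046 - 207739\right) + 4 \cdot 1 \left(-49\right) 30} = \frac{-500913 + 17}{\left(199046 - 207739\right) + 4 \cdot 1 \left(-49\right) 30} = - \frac{500896}{-8693 + 4 \left(-49\right) 30} = - \frac{500896}{-8693 - 5880} = - \frac{500896}{-14573} = \left(-500896\right) \left(- \frac{1}{14573}\right) = \frac{500896}{14573}$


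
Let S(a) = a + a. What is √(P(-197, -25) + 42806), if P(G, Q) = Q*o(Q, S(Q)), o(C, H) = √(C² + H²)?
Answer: √(42806 - 625*√5) ≈ 203.49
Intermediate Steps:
S(a) = 2*a
P(G, Q) = Q*√5*√(Q²) (P(G, Q) = Q*√(Q² + (2*Q)²) = Q*√(Q² + 4*Q²) = Q*√(5*Q²) = Q*(√5*√(Q²)) = Q*√5*√(Q²))
√(P(-197, -25) + 42806) = √(-25*√5*√((-25)²) + 42806) = √(-25*√5*√625 + 42806) = √(-25*√5*25 + 42806) = √(-625*√5 + 42806) = √(42806 - 625*√5)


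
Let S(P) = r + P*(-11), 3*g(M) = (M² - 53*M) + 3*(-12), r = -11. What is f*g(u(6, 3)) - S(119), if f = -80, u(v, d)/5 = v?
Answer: 20680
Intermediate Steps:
u(v, d) = 5*v
g(M) = -12 - 53*M/3 + M²/3 (g(M) = ((M² - 53*M) + 3*(-12))/3 = ((M² - 53*M) - 36)/3 = (-36 + M² - 53*M)/3 = -12 - 53*M/3 + M²/3)
S(P) = -11 - 11*P (S(P) = -11 + P*(-11) = -11 - 11*P)
f*g(u(6, 3)) - S(119) = -80*(-12 - 265*6/3 + (5*6)²/3) - (-11 - 11*119) = -80*(-12 - 53/3*30 + (⅓)*30²) - (-11 - 1309) = -80*(-12 - 530 + (⅓)*900) - 1*(-1320) = -80*(-12 - 530 + 300) + 1320 = -80*(-242) + 1320 = 19360 + 1320 = 20680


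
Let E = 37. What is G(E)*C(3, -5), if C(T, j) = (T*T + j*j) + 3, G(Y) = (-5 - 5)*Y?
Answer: -13690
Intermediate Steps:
G(Y) = -10*Y
C(T, j) = 3 + T² + j² (C(T, j) = (T² + j²) + 3 = 3 + T² + j²)
G(E)*C(3, -5) = (-10*37)*(3 + 3² + (-5)²) = -370*(3 + 9 + 25) = -370*37 = -13690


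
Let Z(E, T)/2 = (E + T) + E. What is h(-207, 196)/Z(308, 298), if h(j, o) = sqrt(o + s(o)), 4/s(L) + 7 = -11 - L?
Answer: 3*sqrt(249310)/195596 ≈ 0.0076583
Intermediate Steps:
s(L) = 4/(-18 - L) (s(L) = 4/(-7 + (-11 - L)) = 4/(-18 - L))
h(j, o) = sqrt(o - 4/(18 + o))
Z(E, T) = 2*T + 4*E (Z(E, T) = 2*((E + T) + E) = 2*(T + 2*E) = 2*T + 4*E)
h(-207, 196)/Z(308, 298) = sqrt((-4 + 196*(18 + 196))/(18 + 196))/(2*298 + 4*308) = sqrt((-4 + 196*214)/214)/(596 + 1232) = sqrt((-4 + 41944)/214)/1828 = sqrt((1/214)*41940)*(1/1828) = sqrt(20970/107)*(1/1828) = (3*sqrt(249310)/107)*(1/1828) = 3*sqrt(249310)/195596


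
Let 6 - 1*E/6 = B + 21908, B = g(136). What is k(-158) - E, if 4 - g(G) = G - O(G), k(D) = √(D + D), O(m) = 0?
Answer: 130620 + 2*I*√79 ≈ 1.3062e+5 + 17.776*I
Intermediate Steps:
k(D) = √2*√D (k(D) = √(2*D) = √2*√D)
g(G) = 4 - G (g(G) = 4 - (G - 1*0) = 4 - (G + 0) = 4 - G)
B = -132 (B = 4 - 1*136 = 4 - 136 = -132)
E = -130620 (E = 36 - 6*(-132 + 21908) = 36 - 6*21776 = 36 - 130656 = -130620)
k(-158) - E = √2*√(-158) - 1*(-130620) = √2*(I*√158) + 130620 = 2*I*√79 + 130620 = 130620 + 2*I*√79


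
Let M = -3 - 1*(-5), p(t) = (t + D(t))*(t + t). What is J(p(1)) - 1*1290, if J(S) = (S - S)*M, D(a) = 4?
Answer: -1290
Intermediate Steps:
p(t) = 2*t*(4 + t) (p(t) = (t + 4)*(t + t) = (4 + t)*(2*t) = 2*t*(4 + t))
M = 2 (M = -3 + 5 = 2)
J(S) = 0 (J(S) = (S - S)*2 = 0*2 = 0)
J(p(1)) - 1*1290 = 0 - 1*1290 = 0 - 1290 = -1290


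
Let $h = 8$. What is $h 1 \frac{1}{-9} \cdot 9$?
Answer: $-8$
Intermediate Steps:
$h 1 \frac{1}{-9} \cdot 9 = 8 \cdot 1 \frac{1}{-9} \cdot 9 = 8 \cdot 1 \left(- \frac{1}{9}\right) 9 = 8 \left(- \frac{1}{9}\right) 9 = \left(- \frac{8}{9}\right) 9 = -8$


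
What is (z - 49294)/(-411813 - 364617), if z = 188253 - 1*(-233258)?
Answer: -372217/776430 ≈ -0.47940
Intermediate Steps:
z = 421511 (z = 188253 + 233258 = 421511)
(z - 49294)/(-411813 - 364617) = (421511 - 49294)/(-411813 - 364617) = 372217/(-776430) = 372217*(-1/776430) = -372217/776430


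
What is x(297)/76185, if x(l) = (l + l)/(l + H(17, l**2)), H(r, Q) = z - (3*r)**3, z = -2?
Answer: -33/560196770 ≈ -5.8908e-8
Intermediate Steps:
H(r, Q) = -2 - 27*r**3 (H(r, Q) = -2 - (3*r)**3 = -2 - 27*r**3)
x(l) = 2*l/(-132653 + l) (x(l) = (l + l)/(l + (-2 - 27*17**3)) = (2*l)/(l + (-2 - 27*4913)) = (2*l)/(l + (-2 - 132651)) = (2*l)/(l - 132653) = (2*l)/(-132653 + l) = 2*l/(-132653 + l))
x(297)/76185 = (2*297/(-132653 + 297))/76185 = (2*297/(-132356))*(1/76185) = (2*297*(-1/132356))*(1/76185) = -297/66178*1/76185 = -33/560196770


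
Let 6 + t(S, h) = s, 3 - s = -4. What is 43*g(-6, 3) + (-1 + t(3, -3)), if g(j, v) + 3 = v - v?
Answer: -129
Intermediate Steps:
s = 7 (s = 3 - 1*(-4) = 3 + 4 = 7)
t(S, h) = 1 (t(S, h) = -6 + 7 = 1)
g(j, v) = -3 (g(j, v) = -3 + (v - v) = -3 + 0 = -3)
43*g(-6, 3) + (-1 + t(3, -3)) = 43*(-3) + (-1 + 1) = -129 + 0 = -129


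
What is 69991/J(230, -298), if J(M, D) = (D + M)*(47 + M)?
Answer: -69991/18836 ≈ -3.7158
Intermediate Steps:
J(M, D) = (47 + M)*(D + M)
69991/J(230, -298) = 69991/(230² + 47*(-298) + 47*230 - 298*230) = 69991/(52900 - 14006 + 10810 - 68540) = 69991/(-18836) = 69991*(-1/18836) = -69991/18836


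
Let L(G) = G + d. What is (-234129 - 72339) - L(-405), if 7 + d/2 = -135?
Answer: -305779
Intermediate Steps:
d = -284 (d = -14 + 2*(-135) = -14 - 270 = -284)
L(G) = -284 + G (L(G) = G - 284 = -284 + G)
(-234129 - 72339) - L(-405) = (-234129 - 72339) - (-284 - 405) = -306468 - 1*(-689) = -306468 + 689 = -305779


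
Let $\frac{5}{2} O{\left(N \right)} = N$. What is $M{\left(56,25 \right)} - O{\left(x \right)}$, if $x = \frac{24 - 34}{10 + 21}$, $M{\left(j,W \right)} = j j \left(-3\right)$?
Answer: $- \frac{291644}{31} \approx -9407.9$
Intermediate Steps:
$M{\left(j,W \right)} = - 3 j^{2}$ ($M{\left(j,W \right)} = j^{2} \left(-3\right) = - 3 j^{2}$)
$x = - \frac{10}{31} \approx -0.32258$
$O{\left(N \right)} = \frac{2 N}{5}$
$M{\left(56,25 \right)} - O{\left(x \right)} = - 3 \cdot 56^{2} - \frac{2}{5} \left(- \frac{10}{31}\right) = \left(-3\right) 3136 - - \frac{4}{31} = -9408 + \frac{4}{31} = - \frac{291644}{31}$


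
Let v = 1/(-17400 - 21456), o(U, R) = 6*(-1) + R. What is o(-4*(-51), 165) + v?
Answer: 6178103/38856 ≈ 159.00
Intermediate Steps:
o(U, R) = -6 + R
v = -1/38856 (v = 1/(-38856) = -1/38856 ≈ -2.5736e-5)
o(-4*(-51), 165) + v = (-6 + 165) - 1/38856 = 159 - 1/38856 = 6178103/38856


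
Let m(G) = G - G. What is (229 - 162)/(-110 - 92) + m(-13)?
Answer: -67/202 ≈ -0.33168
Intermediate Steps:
m(G) = 0
(229 - 162)/(-110 - 92) + m(-13) = (229 - 162)/(-110 - 92) + 0 = 67/(-202) + 0 = 67*(-1/202) + 0 = -67/202 + 0 = -67/202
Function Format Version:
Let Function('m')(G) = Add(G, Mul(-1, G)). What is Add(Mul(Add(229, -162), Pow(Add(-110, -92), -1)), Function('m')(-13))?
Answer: Rational(-67, 202) ≈ -0.33168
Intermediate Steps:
Function('m')(G) = 0
Add(Mul(Add(229, -162), Pow(Add(-110, -92), -1)), Function('m')(-13)) = Add(Mul(Add(229, -162), Pow(Add(-110, -92), -1)), 0) = Add(Mul(67, Pow(-202, -1)), 0) = Add(Mul(67, Rational(-1, 202)), 0) = Add(Rational(-67, 202), 0) = Rational(-67, 202)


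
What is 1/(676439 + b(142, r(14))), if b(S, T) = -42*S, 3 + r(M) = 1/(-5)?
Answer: 1/670475 ≈ 1.4915e-6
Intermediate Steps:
r(M) = -16/5 (r(M) = -3 + 1/(-5) = -3 - ⅕ = -16/5)
1/(676439 + b(142, r(14))) = 1/(676439 - 42*142) = 1/(676439 - 5964) = 1/670475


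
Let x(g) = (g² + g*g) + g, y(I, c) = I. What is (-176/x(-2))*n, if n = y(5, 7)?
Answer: -440/3 ≈ -146.67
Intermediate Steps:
n = 5
x(g) = g + 2*g² (x(g) = (g² + g²) + g = 2*g² + g = g + 2*g²)
(-176/x(-2))*n = -176/((-2*(1 + 2*(-2))))*5 = -176/((-2*(1 - 4)))*5 = -176/((-2*(-3)))*5 = -176/6*5 = -8*11/3*5 = -88/3*5 = -440/3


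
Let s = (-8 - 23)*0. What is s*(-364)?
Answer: 0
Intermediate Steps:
s = 0 (s = -31*0 = 0)
s*(-364) = 0*(-364) = 0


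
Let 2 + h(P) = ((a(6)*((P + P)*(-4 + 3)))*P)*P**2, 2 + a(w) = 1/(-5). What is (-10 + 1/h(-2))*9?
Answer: -3415/38 ≈ -89.868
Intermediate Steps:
a(w) = -11/5 (a(w) = -2 + 1/(-5) = -2 - 1/5 = -11/5)
h(P) = -2 + 22*P**4/5 (h(P) = -2 + ((-11*(P + P)*(-4 + 3)/5)*P)*P**2 = -2 + ((-11*2*P*(-1)/5)*P)*P**2 = -2 + ((-(-22)*P/5)*P)*P**2 = -2 + ((22*P/5)*P)*P**2 = -2 + (22*P**2/5)*P**2 = -2 + 22*P**4/5)
(-10 + 1/h(-2))*9 = (-10 + 1/(-2 + (22/5)*(-2)**4))*9 = (-10 + 1/(-2 + (22/5)*16))*9 = (-10 + 1/(-2 + 352/5))*9 = (-10 + 1/(342/5))*9 = (-10 + 5/342)*9 = -3415/342*9 = -3415/38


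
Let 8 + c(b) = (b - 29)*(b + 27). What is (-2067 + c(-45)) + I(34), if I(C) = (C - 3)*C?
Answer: 311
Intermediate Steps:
I(C) = C*(-3 + C) (I(C) = (-3 + C)*C = C*(-3 + C))
c(b) = -8 + (-29 + b)*(27 + b) (c(b) = -8 + (b - 29)*(b + 27) = -8 + (-29 + b)*(27 + b))
(-2067 + c(-45)) + I(34) = (-2067 + (-791 + (-45)**2 - 2*(-45))) + 34*(-3 + 34) = (-2067 + (-791 + 2025 + 90)) + 34*31 = (-2067 + 1324) + 1054 = -743 + 1054 = 311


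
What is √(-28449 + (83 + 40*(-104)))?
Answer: 3*I*√3614 ≈ 180.35*I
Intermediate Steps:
√(-28449 + (83 + 40*(-104))) = √(-28449 + (83 - 4160)) = √(-28449 - 4077) = √(-32526) = 3*I*√3614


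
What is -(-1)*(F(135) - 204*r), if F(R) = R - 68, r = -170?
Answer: 34747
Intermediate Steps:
F(R) = -68 + R
-(-1)*(F(135) - 204*r) = -(-1)*((-68 + 135) - 204*(-170)) = -(-1)*(67 - 1*(-34680)) = -(-1)*(67 + 34680) = -(-1)*34747 = -1*(-34747) = 34747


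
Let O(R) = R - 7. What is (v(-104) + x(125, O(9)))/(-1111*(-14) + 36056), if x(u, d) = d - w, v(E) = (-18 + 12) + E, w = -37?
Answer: -71/51610 ≈ -0.0013757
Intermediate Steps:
O(R) = -7 + R
v(E) = -6 + E
x(u, d) = 37 + d (x(u, d) = d - 1*(-37) = d + 37 = 37 + d)
(v(-104) + x(125, O(9)))/(-1111*(-14) + 36056) = ((-6 - 104) + (37 + (-7 + 9)))/(-1111*(-14) + 36056) = (-110 + (37 + 2))/(15554 + 36056) = (-110 + 39)/51610 = -71*1/51610 = -71/51610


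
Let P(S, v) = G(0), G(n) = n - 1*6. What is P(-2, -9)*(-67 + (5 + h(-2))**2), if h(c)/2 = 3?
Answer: -324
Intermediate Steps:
G(n) = -6 + n (G(n) = n - 6 = -6 + n)
h(c) = 6 (h(c) = 2*3 = 6)
P(S, v) = -6 (P(S, v) = -6 + 0 = -6)
P(-2, -9)*(-67 + (5 + h(-2))**2) = -6*(-67 + (5 + 6)**2) = -6*(-67 + 11**2) = -6*(-67 + 121) = -6*54 = -324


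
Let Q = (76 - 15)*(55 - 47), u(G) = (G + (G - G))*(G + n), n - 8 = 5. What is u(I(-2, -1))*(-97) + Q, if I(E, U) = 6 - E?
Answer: -15808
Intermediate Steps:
n = 13 (n = 8 + 5 = 13)
u(G) = G*(13 + G) (u(G) = (G + (G - G))*(G + 13) = (G + 0)*(13 + G) = G*(13 + G))
Q = 488 (Q = 61*8 = 488)
u(I(-2, -1))*(-97) + Q = ((6 - 1*(-2))*(13 + (6 - 1*(-2))))*(-97) + 488 = ((6 + 2)*(13 + (6 + 2)))*(-97) + 488 = (8*(13 + 8))*(-97) + 488 = (8*21)*(-97) + 488 = 168*(-97) + 488 = -16296 + 488 = -15808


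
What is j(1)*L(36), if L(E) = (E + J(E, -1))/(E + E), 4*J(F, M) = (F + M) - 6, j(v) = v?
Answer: 173/288 ≈ 0.60069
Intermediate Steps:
J(F, M) = -3/2 + F/4 + M/4 (J(F, M) = ((F + M) - 6)/4 = (-6 + F + M)/4 = -3/2 + F/4 + M/4)
L(E) = (-7/4 + 5*E/4)/(2*E) (L(E) = (E + (-3/2 + E/4 + (1/4)*(-1)))/(E + E) = (E + (-3/2 + E/4 - 1/4))/((2*E)) = (E + (-7/4 + E/4))*(1/(2*E)) = (-7/4 + 5*E/4)*(1/(2*E)) = (-7/4 + 5*E/4)/(2*E))
j(1)*L(36) = 1*((1/8)*(-7 + 5*36)/36) = 1*((1/8)*(1/36)*(-7 + 180)) = 1*((1/8)*(1/36)*173) = 1*(173/288) = 173/288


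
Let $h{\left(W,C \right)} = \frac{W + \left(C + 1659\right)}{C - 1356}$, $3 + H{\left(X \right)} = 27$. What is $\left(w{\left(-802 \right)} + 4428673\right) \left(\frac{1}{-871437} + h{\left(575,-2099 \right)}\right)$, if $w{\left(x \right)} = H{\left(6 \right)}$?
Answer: $- \frac{14886425967790}{86023281} \approx -1.7305 \cdot 10^{5}$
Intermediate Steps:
$H{\left(X \right)} = 24$ ($H{\left(X \right)} = -3 + 27 = 24$)
$w{\left(x \right)} = 24$
$h{\left(W,C \right)} = \frac{1659 + C + W}{-1356 + C}$ ($h{\left(W,C \right)} = \frac{W + \left(1659 + C\right)}{-1356 + C} = \frac{1659 + C + W}{-1356 + C}$)
$\left(w{\left(-802 \right)} + 4428673\right) \left(\frac{1}{-871437} + h{\left(575,-2099 \right)}\right) = \left(24 + 4428673\right) \left(\frac{1}{-871437} + \frac{1659 - 2099 + 575}{-1356 - 2099}\right) = 4428697 \left(- \frac{1}{871437} + \frac{1}{-3455} \cdot 135\right) = 4428697 \left(- \frac{1}{871437} - \frac{27}{691}\right) = 4428697 \left(- \frac{23529490}{602162967}\right) = - \frac{14886425967790}{86023281}$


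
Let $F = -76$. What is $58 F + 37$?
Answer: $-4371$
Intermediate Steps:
$58 F + 37 = 58 \left(-76\right) + 37 = -4408 + 37 = -4371$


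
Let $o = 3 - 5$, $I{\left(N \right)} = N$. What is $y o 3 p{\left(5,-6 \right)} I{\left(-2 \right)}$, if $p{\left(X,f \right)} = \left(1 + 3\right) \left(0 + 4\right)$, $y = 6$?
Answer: $1152$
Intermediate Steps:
$p{\left(X,f \right)} = 16$ ($p{\left(X,f \right)} = 4 \cdot 4 = 16$)
$o = -2$ ($o = 3 - 5 = -2$)
$y o 3 p{\left(5,-6 \right)} I{\left(-2 \right)} = 6 \left(-2\right) 3 \cdot 16 \left(-2\right) = \left(-12\right) 3 \cdot 16 \left(-2\right) = \left(-36\right) 16 \left(-2\right) = \left(-576\right) \left(-2\right) = 1152$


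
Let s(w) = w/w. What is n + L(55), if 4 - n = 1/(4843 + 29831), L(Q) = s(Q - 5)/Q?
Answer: 7662899/1907070 ≈ 4.0182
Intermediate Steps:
s(w) = 1
L(Q) = 1/Q
n = 138695/34674 (n = 4 - 1/(4843 + 29831) = 4 - 1/34674 = 138695/34674 ≈ 4.0000)
n + L(55) = 138695/34674 + 1/55 = 7662899/1907070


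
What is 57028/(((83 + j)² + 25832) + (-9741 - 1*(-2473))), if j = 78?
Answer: 57028/44485 ≈ 1.2820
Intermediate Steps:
57028/(((83 + j)² + 25832) + (-9741 - 1*(-2473))) = 57028/(((83 + 78)² + 25832) + (-9741 - 1*(-2473))) = 57028/((161² + 25832) + (-9741 + 2473)) = 57028/((25921 + 25832) - 7268) = 57028/(51753 - 7268) = 57028/44485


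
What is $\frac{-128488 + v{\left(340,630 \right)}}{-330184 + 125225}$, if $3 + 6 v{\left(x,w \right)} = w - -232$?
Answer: $\frac{770069}{1229754} \approx 0.6262$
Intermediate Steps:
$v{\left(x,w \right)} = \frac{229}{6} + \frac{w}{6}$ ($v{\left(x,w \right)} = - \frac{1}{2} + \frac{w - -232}{6} = - \frac{1}{2} + \frac{w + 232}{6} = - \frac{1}{2} + \frac{232 + w}{6} = - \frac{1}{2} + \left(\frac{116}{3} + \frac{w}{6}\right) = \frac{229}{6} + \frac{w}{6}$)
$\frac{-128488 + v{\left(340,630 \right)}}{-330184 + 125225} = \frac{-128488 + \left(\frac{229}{6} + \frac{1}{6} \cdot 630\right)}{-330184 + 125225} = \frac{-128488 + \left(\frac{229}{6} + 105\right)}{-204959} = \left(-128488 + \frac{859}{6}\right) \left(- \frac{1}{204959}\right) = \left(- \frac{770069}{6}\right) \left(- \frac{1}{204959}\right) = \frac{770069}{1229754}$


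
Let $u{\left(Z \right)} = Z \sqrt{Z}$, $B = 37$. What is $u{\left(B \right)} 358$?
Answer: $13246 \sqrt{37} \approx 80572.0$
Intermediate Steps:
$u{\left(Z \right)} = Z^{\frac{3}{2}}$
$u{\left(B \right)} 358 = 37^{\frac{3}{2}} \cdot 358 = 37 \sqrt{37} \cdot 358 = 13246 \sqrt{37}$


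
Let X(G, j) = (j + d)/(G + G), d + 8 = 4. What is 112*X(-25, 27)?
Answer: -1288/25 ≈ -51.520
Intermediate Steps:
d = -4 (d = -8 + 4 = -4)
X(G, j) = (-4 + j)/(2*G) (X(G, j) = (j - 4)/(G + G) = (-4 + j)/((2*G)) = (-4 + j)*(1/(2*G)) = (-4 + j)/(2*G))
112*X(-25, 27) = 112*((1/2)*(-4 + 27)/(-25)) = 112*((1/2)*(-1/25)*23) = 112*(-23/50) = -1288/25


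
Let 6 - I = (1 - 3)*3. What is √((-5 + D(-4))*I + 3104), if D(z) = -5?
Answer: 2*√746 ≈ 54.626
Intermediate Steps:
I = 12 (I = 6 - (1 - 3)*3 = 6 - (-2)*3 = 6 - 1*(-6) = 6 + 6 = 12)
√((-5 + D(-4))*I + 3104) = √((-5 - 5)*12 + 3104) = √(-10*12 + 3104) = √(-120 + 3104) = √2984 = 2*√746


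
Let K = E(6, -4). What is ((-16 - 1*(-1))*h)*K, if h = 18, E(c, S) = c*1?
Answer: -1620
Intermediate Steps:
E(c, S) = c
K = 6
((-16 - 1*(-1))*h)*K = ((-16 - 1*(-1))*18)*6 = ((-16 + 1)*18)*6 = -15*18*6 = -270*6 = -1620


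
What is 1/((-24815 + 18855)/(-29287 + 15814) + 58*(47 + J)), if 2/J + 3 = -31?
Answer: 229041/623685652 ≈ 0.00036724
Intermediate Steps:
J = -1/17 (J = 2/(-3 - 31) = 2/(-34) = 2*(-1/34) = -1/17 ≈ -0.058824)
1/((-24815 + 18855)/(-29287 + 15814) + 58*(47 + J)) = 1/((-24815 + 18855)/(-29287 + 15814) + 58*(47 - 1/17)) = 1/(-5960/(-13473) + 58*(798/17)) = 1/(-5960*(-1/13473) + 46284/17) = 1/(5960/13473 + 46284/17) = 1/(623685652/229041) = 229041/623685652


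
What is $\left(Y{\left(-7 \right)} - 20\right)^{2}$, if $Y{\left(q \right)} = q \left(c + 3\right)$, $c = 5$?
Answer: $5776$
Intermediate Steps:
$Y{\left(q \right)} = 8 q$ ($Y{\left(q \right)} = q \left(5 + 3\right) = q 8 = 8 q$)
$\left(Y{\left(-7 \right)} - 20\right)^{2} = \left(8 \left(-7\right) - 20\right)^{2} = \left(-56 - 20\right)^{2} = \left(-76\right)^{2} = 5776$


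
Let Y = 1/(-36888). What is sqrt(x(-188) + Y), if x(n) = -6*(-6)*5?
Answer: sqrt(61232595258)/18444 ≈ 13.416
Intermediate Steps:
Y = -1/36888 ≈ -2.7109e-5
x(n) = 180 (x(n) = 36*5 = 180)
sqrt(x(-188) + Y) = sqrt(180 - 1/36888) = sqrt(6639839/36888) = sqrt(61232595258)/18444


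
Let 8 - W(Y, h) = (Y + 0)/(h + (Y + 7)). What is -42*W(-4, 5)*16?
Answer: -5712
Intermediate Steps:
W(Y, h) = 8 - Y/(7 + Y + h) (W(Y, h) = 8 - (Y + 0)/(h + (Y + 7)) = 8 - Y/(h + (7 + Y)) = 8 - Y/(7 + Y + h))
-42*W(-4, 5)*16 = -42*(56 + 7*(-4) + 8*5)/(7 - 4 + 5)*16 = -42*(56 - 28 + 40)/8*16 = -21*68/4*16 = -42*17/2*16 = -357*16 = -5712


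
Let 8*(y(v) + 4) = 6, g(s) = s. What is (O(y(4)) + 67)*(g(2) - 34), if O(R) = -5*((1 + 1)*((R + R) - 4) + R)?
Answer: -6024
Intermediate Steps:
y(v) = -13/4 (y(v) = -4 + (1/8)*6 = -4 + 3/4 = -13/4)
O(R) = 40 - 25*R (O(R) = -5*(2*(2*R - 4) + R) = -5*(2*(-4 + 2*R) + R) = -5*((-8 + 4*R) + R) = -5*(-8 + 5*R) = 40 - 25*R)
(O(y(4)) + 67)*(g(2) - 34) = ((40 - 25*(-13/4)) + 67)*(2 - 34) = ((40 + 325/4) + 67)*(-32) = (485/4 + 67)*(-32) = (753/4)*(-32) = -6024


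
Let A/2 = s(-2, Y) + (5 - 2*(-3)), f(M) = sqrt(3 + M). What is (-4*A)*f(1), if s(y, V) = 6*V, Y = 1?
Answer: -272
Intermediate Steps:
A = 34 (A = 2*(6*1 + (5 - 2*(-3))) = 2*(6 + (5 + 6)) = 2*(6 + 11) = 2*17 = 34)
(-4*A)*f(1) = (-4*34)*sqrt(3 + 1) = -136*sqrt(4) = -136*2 = -272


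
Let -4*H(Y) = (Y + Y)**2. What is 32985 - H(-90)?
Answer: 41085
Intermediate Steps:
H(Y) = -Y**2 (H(Y) = -(Y + Y)**2/4 = -4*Y**2/4 = -Y**2)
32985 - H(-90) = 32985 - (-1)*(-90)**2 = 32985 - (-1)*8100 = 32985 - 1*(-8100) = 32985 + 8100 = 41085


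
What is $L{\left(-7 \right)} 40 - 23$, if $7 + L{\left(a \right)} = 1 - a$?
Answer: $17$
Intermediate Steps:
$L{\left(a \right)} = -6 - a$ ($L{\left(a \right)} = -7 - \left(-1 + a\right) = -6 - a$)
$L{\left(-7 \right)} 40 - 23 = \left(-6 - -7\right) 40 - 23 = \left(-6 + 7\right) 40 - 23 = 1 \cdot 40 - 23 = 40 - 23 = 17$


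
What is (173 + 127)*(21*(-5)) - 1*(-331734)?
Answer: 300234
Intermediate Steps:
(173 + 127)*(21*(-5)) - 1*(-331734) = 300*(-105) + 331734 = -31500 + 331734 = 300234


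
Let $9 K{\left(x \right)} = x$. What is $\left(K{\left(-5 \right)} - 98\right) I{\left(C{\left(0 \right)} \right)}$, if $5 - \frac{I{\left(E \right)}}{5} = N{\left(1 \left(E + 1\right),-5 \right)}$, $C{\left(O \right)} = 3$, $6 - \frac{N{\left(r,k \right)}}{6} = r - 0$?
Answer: $\frac{31045}{9} \approx 3449.4$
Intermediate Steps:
$K{\left(x \right)} = \frac{x}{9}$
$N{\left(r,k \right)} = 36 - 6 r$ ($N{\left(r,k \right)} = 36 - 6 \left(r - 0\right) = 36 - 6 \left(r + 0\right) = 36 - 6 r$)
$I{\left(E \right)} = -125 + 30 E$ ($I{\left(E \right)} = 25 - 5 \left(36 - 6 \cdot 1 \left(E + 1\right)\right) = 25 - 5 \left(36 - 6 \cdot 1 \left(1 + E\right)\right) = 25 - 5 \left(36 - 6 \left(1 + E\right)\right) = 25 - 5 \left(36 - \left(6 + 6 E\right)\right) = 25 - 5 \left(30 - 6 E\right) = 25 + \left(-150 + 30 E\right) = -125 + 30 E$)
$\left(K{\left(-5 \right)} - 98\right) I{\left(C{\left(0 \right)} \right)} = \left(\frac{1}{9} \left(-5\right) - 98\right) \left(-125 + 30 \cdot 3\right) = \left(- \frac{5}{9} - 98\right) \left(-125 + 90\right) = \left(- \frac{887}{9}\right) \left(-35\right) = \frac{31045}{9}$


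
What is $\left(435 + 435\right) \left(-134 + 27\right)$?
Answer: $-93090$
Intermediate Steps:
$\left(435 + 435\right) \left(-134 + 27\right) = 870 \left(-107\right) = -93090$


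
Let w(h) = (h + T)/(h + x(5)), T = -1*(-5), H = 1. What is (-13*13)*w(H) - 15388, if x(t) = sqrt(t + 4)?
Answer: -31283/2 ≈ -15642.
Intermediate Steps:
T = 5
x(t) = sqrt(4 + t)
w(h) = (5 + h)/(3 + h) (w(h) = (h + 5)/(h + sqrt(4 + 5)) = (5 + h)/(h + sqrt(9)) = (5 + h)/(h + 3) = (5 + h)/(3 + h))
(-13*13)*w(H) - 15388 = (-13*13)*((5 + 1)/(3 + 1)) - 15388 = -169*6/4 - 15388 = -169*3/2 - 15388 = -507/2 - 15388 = -31283/2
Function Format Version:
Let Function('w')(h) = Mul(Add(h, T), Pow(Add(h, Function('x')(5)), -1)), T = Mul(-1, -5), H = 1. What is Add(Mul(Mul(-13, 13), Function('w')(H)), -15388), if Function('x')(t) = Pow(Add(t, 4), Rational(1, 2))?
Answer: Rational(-31283, 2) ≈ -15642.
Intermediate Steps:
T = 5
Function('x')(t) = Pow(Add(4, t), Rational(1, 2))
Function('w')(h) = Mul(Pow(Add(3, h), -1), Add(5, h)) (Function('w')(h) = Mul(Add(h, 5), Pow(Add(h, Pow(Add(4, 5), Rational(1, 2))), -1)) = Mul(Add(5, h), Pow(Add(h, Pow(9, Rational(1, 2))), -1)) = Mul(Add(5, h), Pow(Add(h, 3), -1)) = Mul(Add(5, h), Pow(Add(3, h), -1)) = Mul(Pow(Add(3, h), -1), Add(5, h)))
Add(Mul(Mul(-13, 13), Function('w')(H)), -15388) = Add(Mul(Mul(-13, 13), Mul(Pow(Add(3, 1), -1), Add(5, 1))), -15388) = Add(Mul(-169, Mul(Pow(4, -1), 6)), -15388) = Add(Mul(-169, Mul(Rational(1, 4), 6)), -15388) = Add(Mul(-169, Rational(3, 2)), -15388) = Add(Rational(-507, 2), -15388) = Rational(-31283, 2)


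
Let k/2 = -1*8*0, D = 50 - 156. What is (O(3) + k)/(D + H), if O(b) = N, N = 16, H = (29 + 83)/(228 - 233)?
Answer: -40/321 ≈ -0.12461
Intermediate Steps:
H = -112/5 (H = 112/(-5) = 112*(-⅕) = -112/5 ≈ -22.400)
D = -106
O(b) = 16
k = 0 (k = 2*(-1*8*0) = 2*(-8*0) = 2*0 = 0)
(O(3) + k)/(D + H) = (16 + 0)/(-106 - 112/5) = 16/(-642/5) = 16*(-5/642) = -40/321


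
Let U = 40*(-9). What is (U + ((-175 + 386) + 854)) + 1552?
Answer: 2257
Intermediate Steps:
U = -360
(U + ((-175 + 386) + 854)) + 1552 = (-360 + ((-175 + 386) + 854)) + 1552 = (-360 + (211 + 854)) + 1552 = (-360 + 1065) + 1552 = 705 + 1552 = 2257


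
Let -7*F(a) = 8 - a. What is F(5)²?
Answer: 9/49 ≈ 0.18367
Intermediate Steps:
F(a) = -8/7 + a/7 (F(a) = -(8 - a)/7 = -8/7 + a/7)
F(5)² = (-8/7 + (⅐)*5)² = (-8/7 + 5/7)² = (-3/7)² = 9/49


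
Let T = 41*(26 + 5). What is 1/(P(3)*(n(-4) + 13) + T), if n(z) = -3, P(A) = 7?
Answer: 1/1341 ≈ 0.00074571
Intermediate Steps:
T = 1271 (T = 41*31 = 1271)
1/(P(3)*(n(-4) + 13) + T) = 1/(7*(-3 + 13) + 1271) = 1/(7*10 + 1271) = 1/(70 + 1271) = 1/1341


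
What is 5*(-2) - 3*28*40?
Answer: -3370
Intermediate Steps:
5*(-2) - 3*28*40 = -10 - 84*40 = -10 - 3360 = -3370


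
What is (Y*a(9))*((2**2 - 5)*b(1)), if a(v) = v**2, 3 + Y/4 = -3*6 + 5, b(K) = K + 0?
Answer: 5184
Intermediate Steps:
b(K) = K
Y = -64 (Y = -12 + 4*(-3*6 + 5) = -12 + 4*(-18 + 5) = -12 + 4*(-13) = -12 - 52 = -64)
(Y*a(9))*((2**2 - 5)*b(1)) = (-64*9**2)*((2**2 - 5)*1) = (-64*81)*((4 - 5)*1) = -(-5184) = -5184*(-1) = 5184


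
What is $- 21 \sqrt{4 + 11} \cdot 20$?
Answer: $- 420 \sqrt{15} \approx -1626.7$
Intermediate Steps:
$- 21 \sqrt{4 + 11} \cdot 20 = - 21 \sqrt{15} \cdot 20 = - 420 \sqrt{15}$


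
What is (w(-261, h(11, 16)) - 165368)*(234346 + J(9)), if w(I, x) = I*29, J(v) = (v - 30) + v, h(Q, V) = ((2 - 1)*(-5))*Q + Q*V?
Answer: -40525018958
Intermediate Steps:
h(Q, V) = -5*Q + Q*V (h(Q, V) = (1*(-5))*Q + Q*V = -5*Q + Q*V)
J(v) = -30 + 2*v (J(v) = (-30 + v) + v = -30 + 2*v)
w(I, x) = 29*I
(w(-261, h(11, 16)) - 165368)*(234346 + J(9)) = (29*(-261) - 165368)*(234346 + (-30 + 2*9)) = (-7569 - 165368)*(234346 + (-30 + 18)) = -172937*(234346 - 12) = -172937*234334 = -40525018958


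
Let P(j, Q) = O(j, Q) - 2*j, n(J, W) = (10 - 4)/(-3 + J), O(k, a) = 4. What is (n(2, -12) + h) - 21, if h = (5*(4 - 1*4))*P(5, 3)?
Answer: -27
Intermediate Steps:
n(J, W) = 6/(-3 + J)
P(j, Q) = 4 - 2*j
h = 0 (h = (5*(4 - 1*4))*(4 - 2*5) = (5*(4 - 4))*(4 - 10) = (5*0)*(-6) = 0*(-6) = 0)
(n(2, -12) + h) - 21 = (6/(-3 + 2) + 0) - 21 = (6/(-1) + 0) - 21 = (6*(-1) + 0) - 21 = (-6 + 0) - 21 = -6 - 21 = -27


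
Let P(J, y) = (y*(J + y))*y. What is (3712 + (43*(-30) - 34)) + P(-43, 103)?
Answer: 638928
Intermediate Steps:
P(J, y) = y**2*(J + y)
(3712 + (43*(-30) - 34)) + P(-43, 103) = (3712 + (43*(-30) - 34)) + 103**2*(-43 + 103) = (3712 + (-1290 - 34)) + 10609*60 = (3712 - 1324) + 636540 = 2388 + 636540 = 638928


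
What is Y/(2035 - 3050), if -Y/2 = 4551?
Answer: 9102/1015 ≈ 8.9675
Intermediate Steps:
Y = -9102 (Y = -2*4551 = -9102)
Y/(2035 - 3050) = -9102/(2035 - 3050) = -9102/(-1015) = -9102*(-1/1015) = 9102/1015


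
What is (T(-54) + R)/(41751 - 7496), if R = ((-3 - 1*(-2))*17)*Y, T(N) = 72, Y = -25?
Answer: 497/34255 ≈ 0.014509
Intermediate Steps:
R = 425 (R = ((-3 - 1*(-2))*17)*(-25) = ((-3 + 2)*17)*(-25) = -1*17*(-25) = -17*(-25) = 425)
(T(-54) + R)/(41751 - 7496) = (72 + 425)/(41751 - 7496) = 497/34255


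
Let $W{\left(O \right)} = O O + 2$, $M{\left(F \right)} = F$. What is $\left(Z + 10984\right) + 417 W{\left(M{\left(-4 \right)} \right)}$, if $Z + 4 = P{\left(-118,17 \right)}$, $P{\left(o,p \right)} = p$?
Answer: $18503$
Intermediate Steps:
$Z = 13$ ($Z = -4 + 17 = 13$)
$W{\left(O \right)} = 2 + O^{2}$ ($W{\left(O \right)} = O^{2} + 2 = 2 + O^{2}$)
$\left(Z + 10984\right) + 417 W{\left(M{\left(-4 \right)} \right)} = \left(13 + 10984\right) + 417 \left(2 + \left(-4\right)^{2}\right) = 10997 + 417 \left(2 + 16\right) = 10997 + 417 \cdot 18 = 10997 + 7506 = 18503$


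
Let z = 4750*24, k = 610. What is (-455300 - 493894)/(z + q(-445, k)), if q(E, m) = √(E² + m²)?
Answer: -865664928/103963439 + 949194*√22805/2599085975 ≈ -8.2715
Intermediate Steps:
z = 114000
(-455300 - 493894)/(z + q(-445, k)) = (-455300 - 493894)/(114000 + √((-445)² + 610²)) = -949194/(114000 + √(198025 + 372100)) = -949194/(114000 + √570125) = -949194/(114000 + 5*√22805)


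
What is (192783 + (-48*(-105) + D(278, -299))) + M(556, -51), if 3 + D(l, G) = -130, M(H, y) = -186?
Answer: 197504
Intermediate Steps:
D(l, G) = -133 (D(l, G) = -3 - 130 = -133)
(192783 + (-48*(-105) + D(278, -299))) + M(556, -51) = (192783 + (-48*(-105) - 133)) - 186 = (192783 + (5040 - 133)) - 186 = (192783 + 4907) - 186 = 197690 - 186 = 197504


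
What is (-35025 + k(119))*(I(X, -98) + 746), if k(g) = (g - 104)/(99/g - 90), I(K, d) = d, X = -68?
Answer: -2973216480/131 ≈ -2.2696e+7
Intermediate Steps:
k(g) = (-104 + g)/(-90 + 99/g)
(-35025 + k(119))*(I(X, -98) + 746) = (-35025 + (1/9)*119*(104 - 1*119)/(-11 + 10*119))*(-98 + 746) = (-35025 + (1/9)*119*(104 - 119)/(-11 + 1190))*648 = (-35025 + (1/9)*119*(-15)/1179)*648 = (-35025 + (1/9)*119*(1/1179)*(-15))*648 = (-35025 - 595/3537)*648 = -123884020/3537*648 = -2973216480/131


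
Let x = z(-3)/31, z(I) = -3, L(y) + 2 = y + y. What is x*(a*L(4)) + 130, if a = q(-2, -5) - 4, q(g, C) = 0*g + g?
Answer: 4138/31 ≈ 133.48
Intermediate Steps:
L(y) = -2 + 2*y (L(y) = -2 + (y + y) = -2 + 2*y)
q(g, C) = g (q(g, C) = 0 + g = g)
x = -3/31 ≈ -0.096774
a = -6 (a = -2 - 4 = -6)
x*(a*L(4)) + 130 = -(-18)*(-2 + 2*4)/31 + 130 = -(-18)*(-2 + 8)/31 + 130 = -(-18)*6/31 + 130 = -3/31*(-36) + 130 = 108/31 + 130 = 4138/31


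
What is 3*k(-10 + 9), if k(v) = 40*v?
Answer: -120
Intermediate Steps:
3*k(-10 + 9) = 3*(40*(-10 + 9)) = 3*(40*(-1)) = 3*(-40) = -120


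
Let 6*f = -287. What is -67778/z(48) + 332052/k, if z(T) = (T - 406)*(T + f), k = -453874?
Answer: 46114289304/40621723 ≈ 1135.2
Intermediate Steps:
f = -287/6 (f = (⅙)*(-287) = -287/6 ≈ -47.833)
z(T) = (-406 + T)*(-287/6 + T) (z(T) = (T - 406)*(T - 287/6) = (-406 + T)*(-287/6 + T))
-67778/z(48) + 332052/k = -67778/(58261/3 + 48² - 2723/6*48) + 332052/(-453874) = -67778/(58261/3 + 2304 - 21784) + 332052*(-1/453874) = -67778/(-179/3) - 166026/226937 = -67778*(-3/179) - 166026/226937 = 203334/179 - 166026/226937 = 46114289304/40621723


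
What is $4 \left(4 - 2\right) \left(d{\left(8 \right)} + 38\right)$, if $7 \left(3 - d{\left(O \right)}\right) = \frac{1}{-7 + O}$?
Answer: $\frac{2288}{7} \approx 326.86$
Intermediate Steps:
$d{\left(O \right)} = 3 - \frac{1}{7 \left(-7 + O\right)}$
$4 \left(4 - 2\right) \left(d{\left(8 \right)} + 38\right) = 4 \left(4 - 2\right) \left(\frac{-148 + 21 \cdot 8}{7 \left(-7 + 8\right)} + 38\right) = 4 \cdot 2 \left(\frac{-148 + 168}{7 \cdot 1} + 38\right) = 8 \left(\frac{1}{7} \cdot 1 \cdot 20 + 38\right) = 8 \left(\frac{20}{7} + 38\right) = 8 \cdot \frac{286}{7} = \frac{2288}{7}$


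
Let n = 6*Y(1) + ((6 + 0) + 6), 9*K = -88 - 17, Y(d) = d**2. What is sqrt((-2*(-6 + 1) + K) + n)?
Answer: 7*sqrt(3)/3 ≈ 4.0415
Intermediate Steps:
K = -35/3 (K = (-88 - 17)/9 = (1/9)*(-105) = -35/3 ≈ -11.667)
n = 18 (n = 6*1**2 + ((6 + 0) + 6) = 6*1 + (6 + 6) = 6 + 12 = 18)
sqrt((-2*(-6 + 1) + K) + n) = sqrt((-2*(-6 + 1) - 35/3) + 18) = sqrt((-2*(-5) - 35/3) + 18) = sqrt((10 - 35/3) + 18) = sqrt(-5/3 + 18) = sqrt(49/3) = 7*sqrt(3)/3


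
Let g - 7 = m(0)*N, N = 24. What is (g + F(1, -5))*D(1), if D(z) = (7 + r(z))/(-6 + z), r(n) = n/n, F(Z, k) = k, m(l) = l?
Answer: -16/5 ≈ -3.2000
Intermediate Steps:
r(n) = 1
D(z) = 8/(-6 + z) (D(z) = (7 + 1)/(-6 + z) = 8/(-6 + z))
g = 7 (g = 7 + 0*24 = 7 + 0 = 7)
(g + F(1, -5))*D(1) = (7 - 5)*(8/(-6 + 1)) = 2*(8/(-5)) = 2*(8*(-1/5)) = 2*(-8/5) = -16/5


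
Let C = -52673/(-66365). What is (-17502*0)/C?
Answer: 0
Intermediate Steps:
C = 52673/66365 (C = -52673*(-1/66365) = 52673/66365 ≈ 0.79369)
(-17502*0)/C = (-17502*0)/(52673/66365) = -2917*0*(66365/52673) = 0*(66365/52673) = 0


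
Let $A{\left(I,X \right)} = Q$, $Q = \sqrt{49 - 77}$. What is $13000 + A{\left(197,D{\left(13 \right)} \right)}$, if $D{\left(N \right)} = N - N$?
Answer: $13000 + 2 i \sqrt{7} \approx 13000.0 + 5.2915 i$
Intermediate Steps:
$D{\left(N \right)} = 0$
$Q = 2 i \sqrt{7}$ ($Q = \sqrt{-28} = 2 i \sqrt{7} \approx 5.2915 i$)
$A{\left(I,X \right)} = 2 i \sqrt{7}$
$13000 + A{\left(197,D{\left(13 \right)} \right)} = 13000 + 2 i \sqrt{7}$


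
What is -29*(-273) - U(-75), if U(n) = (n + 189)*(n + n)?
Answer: 25017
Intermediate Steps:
U(n) = 2*n*(189 + n) (U(n) = (189 + n)*(2*n) = 2*n*(189 + n))
-29*(-273) - U(-75) = -29*(-273) - 2*(-75)*(189 - 75) = 7917 - 2*(-75)*114 = 7917 - 1*(-17100) = 7917 + 17100 = 25017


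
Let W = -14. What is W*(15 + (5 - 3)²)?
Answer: -266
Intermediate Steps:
W*(15 + (5 - 3)²) = -14*(15 + (5 - 3)²) = -14*(15 + 2²) = -14*(15 + 4) = -14*19 = -266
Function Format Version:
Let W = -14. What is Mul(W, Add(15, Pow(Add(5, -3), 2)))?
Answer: -266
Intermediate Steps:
Mul(W, Add(15, Pow(Add(5, -3), 2))) = Mul(-14, Add(15, Pow(Add(5, -3), 2))) = Mul(-14, Add(15, Pow(2, 2))) = Mul(-14, Add(15, 4)) = Mul(-14, 19) = -266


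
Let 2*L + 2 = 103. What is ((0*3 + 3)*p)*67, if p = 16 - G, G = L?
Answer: -13869/2 ≈ -6934.5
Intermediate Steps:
L = 101/2 (L = -1 + (½)*103 = -1 + 103/2 = 101/2 ≈ 50.500)
G = 101/2 ≈ 50.500
p = -69/2 (p = 16 - 1*101/2 = 16 - 101/2 = -69/2 ≈ -34.500)
((0*3 + 3)*p)*67 = ((0*3 + 3)*(-69/2))*67 = ((0 + 3)*(-69/2))*67 = (3*(-69/2))*67 = -207/2*67 = -13869/2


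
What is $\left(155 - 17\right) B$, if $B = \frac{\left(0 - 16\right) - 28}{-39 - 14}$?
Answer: $\frac{6072}{53} \approx 114.57$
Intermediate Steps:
$B = \frac{44}{53}$ ($B = \frac{\left(0 - 16\right) - 28}{-53} = \left(-16 - 28\right) \left(- \frac{1}{53}\right) = \left(-44\right) \left(- \frac{1}{53}\right) = \frac{44}{53} \approx 0.83019$)
$\left(155 - 17\right) B = \left(155 - 17\right) \frac{44}{53} = 138 \cdot \frac{44}{53} = \frac{6072}{53}$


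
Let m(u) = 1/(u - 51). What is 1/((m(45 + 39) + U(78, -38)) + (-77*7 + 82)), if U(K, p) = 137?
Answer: -33/10559 ≈ -0.0031253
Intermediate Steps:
m(u) = 1/(-51 + u)
1/((m(45 + 39) + U(78, -38)) + (-77*7 + 82)) = 1/((1/(-51 + (45 + 39)) + 137) + (-77*7 + 82)) = 1/((1/(-51 + 84) + 137) + (-539 + 82)) = 1/((1/33 + 137) - 457) = 1/(4522/33 - 457) = 1/(-10559/33) = -33/10559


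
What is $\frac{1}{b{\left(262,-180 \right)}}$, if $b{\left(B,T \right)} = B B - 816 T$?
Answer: $\frac{1}{215524} \approx 4.6399 \cdot 10^{-6}$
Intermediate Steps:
$b{\left(B,T \right)} = B^{2} - 816 T$
$\frac{1}{b{\left(262,-180 \right)}} = \frac{1}{262^{2} - -146880} = \frac{1}{68644 + 146880} = \frac{1}{215524}$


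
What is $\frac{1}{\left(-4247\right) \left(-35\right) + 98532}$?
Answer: $\frac{1}{247177} \approx 4.0457 \cdot 10^{-6}$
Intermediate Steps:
$\frac{1}{\left(-4247\right) \left(-35\right) + 98532} = \frac{1}{148645 + 98532} = \frac{1}{247177}$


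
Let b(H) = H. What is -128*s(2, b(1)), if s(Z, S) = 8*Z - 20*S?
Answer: 512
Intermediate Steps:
s(Z, S) = -20*S + 8*Z
-128*s(2, b(1)) = -128*(-20*1 + 8*2) = -128*(-20 + 16) = -128*(-4) = 512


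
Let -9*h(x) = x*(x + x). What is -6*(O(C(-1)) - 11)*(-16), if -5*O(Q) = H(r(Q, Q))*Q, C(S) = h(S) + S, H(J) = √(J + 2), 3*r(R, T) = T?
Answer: -1056 + 352*√129/135 ≈ -1026.4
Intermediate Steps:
h(x) = -2*x²/9 (h(x) = -x*(x + x)/9 = -x*2*x/9 = -2*x²/9)
r(R, T) = T/3
H(J) = √(2 + J)
C(S) = S - 2*S²/9 (C(S) = -2*S²/9 + S = S - 2*S²/9)
O(Q) = -Q*√(2 + Q/3)/5 (O(Q) = -√(2 + Q/3)*Q/5 = -Q*√(2 + Q/3)/5)
-6*(O(C(-1)) - 11)*(-16) = -6*(-(⅑)*(-1)*(9 - 2*(-1))*√(18 + 3*((⅑)*(-1)*(9 - 2*(-1))))/15 - 11)*(-16) = -6*(-(⅑)*(-1)*(9 + 2)*√(18 + 3*((⅑)*(-1)*(9 + 2)))/15 - 11)*(-16) = -6*(-(⅑)*(-1)*11*√(18 + 3*((⅑)*(-1)*11))/15 - 11)*(-16) = -6*(-1/15*(-11/9)*√(18 + 3*(-11/9)) - 11)*(-16) = -6*(-1/15*(-11/9)*√(18 - 11/3) - 11)*(-16) = -6*(-1/15*(-11/9)*√(43/3) - 11)*(-16) = -6*(-1/15*(-11/9)*√129/3 - 11)*(-16) = -6*(11*√129/405 - 11)*(-16) = -6*(-11 + 11*√129/405)*(-16) = (66 - 22*√129/135)*(-16) = -1056 + 352*√129/135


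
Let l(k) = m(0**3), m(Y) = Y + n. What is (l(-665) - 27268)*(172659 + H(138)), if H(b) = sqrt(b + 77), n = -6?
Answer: -4709101566 - 27274*sqrt(215) ≈ -4.7095e+9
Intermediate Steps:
m(Y) = -6 + Y (m(Y) = Y - 6 = -6 + Y)
H(b) = sqrt(77 + b)
l(k) = -6 (l(k) = -6 + 0**3 = -6 + 0 = -6)
(l(-665) - 27268)*(172659 + H(138)) = (-6 - 27268)*(172659 + sqrt(77 + 138)) = -27274*(172659 + sqrt(215)) = -4709101566 - 27274*sqrt(215)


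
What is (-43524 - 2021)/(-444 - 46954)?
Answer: 45545/47398 ≈ 0.96091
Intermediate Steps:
(-43524 - 2021)/(-444 - 46954) = -45545/(-47398) = -45545*(-1/47398) = 45545/47398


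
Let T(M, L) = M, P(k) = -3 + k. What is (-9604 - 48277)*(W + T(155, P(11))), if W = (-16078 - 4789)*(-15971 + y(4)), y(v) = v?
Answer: -19284996710264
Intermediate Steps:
W = 333183389 (W = (-16078 - 4789)*(-15971 + 4) = -20867*(-15967) = 333183389)
(-9604 - 48277)*(W + T(155, P(11))) = (-9604 - 48277)*(333183389 + 155) = -57881*333183544 = -19284996710264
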